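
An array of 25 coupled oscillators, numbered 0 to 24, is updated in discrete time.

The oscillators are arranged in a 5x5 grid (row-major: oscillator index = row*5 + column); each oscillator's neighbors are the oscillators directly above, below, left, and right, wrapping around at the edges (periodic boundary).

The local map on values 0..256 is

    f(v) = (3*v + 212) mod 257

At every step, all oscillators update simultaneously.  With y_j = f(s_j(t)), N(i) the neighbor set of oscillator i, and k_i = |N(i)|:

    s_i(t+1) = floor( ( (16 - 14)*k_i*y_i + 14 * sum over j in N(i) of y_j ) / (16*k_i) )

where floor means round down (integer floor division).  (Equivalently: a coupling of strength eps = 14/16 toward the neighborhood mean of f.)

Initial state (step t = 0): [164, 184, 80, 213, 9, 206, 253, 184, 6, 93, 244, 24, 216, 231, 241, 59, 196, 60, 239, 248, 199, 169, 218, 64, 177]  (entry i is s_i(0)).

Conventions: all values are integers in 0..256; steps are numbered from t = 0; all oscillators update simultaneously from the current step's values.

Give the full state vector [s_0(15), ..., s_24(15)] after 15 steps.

Simulating step by step:
t=0: [164, 184, 80, 213, 9, 206, 253, 184, 6, 93, 244, 24, 216, 231, 241, 59, 196, 60, 239, 248, 199, 169, 218, 64, 177]
t=1: [151, 204, 172, 187, 190, 181, 153, 187, 181, 180, 105, 110, 130, 156, 179, 109, 112, 98, 151, 172, 170, 115, 161, 141, 161]
t=2: [131, 130, 78, 128, 126, 152, 90, 153, 119, 189, 117, 67, 108, 177, 167, 105, 79, 130, 182, 156, 113, 109, 159, 127, 143]
t=3: [89, 126, 133, 97, 76, 100, 149, 127, 111, 106, 120, 126, 140, 142, 123, 98, 85, 149, 153, 148, 60, 110, 105, 147, 94]
t=4: [169, 117, 102, 129, 180, 128, 124, 95, 105, 119, 148, 125, 107, 97, 82, 150, 135, 127, 139, 173, 177, 98, 91, 160, 160]
t=5: [156, 121, 132, 105, 144, 113, 105, 53, 138, 123, 128, 82, 141, 106, 169, 169, 132, 111, 171, 167, 199, 164, 140, 154, 210]
t=6: [78, 108, 78, 110, 85, 76, 91, 88, 59, 114, 152, 92, 94, 143, 105, 115, 148, 122, 115, 176, 143, 91, 118, 110, 124]
t=7: [142, 185, 93, 125, 97, 156, 171, 199, 107, 122, 122, 195, 169, 108, 121, 147, 141, 111, 102, 65, 131, 103, 117, 45, 138]
t=8: [180, 157, 119, 137, 112, 122, 132, 151, 45, 115, 93, 134, 51, 65, 73, 110, 59, 86, 64, 87, 94, 113, 85, 63, 140]
t=9: [140, 113, 146, 84, 115, 141, 117, 94, 110, 84, 109, 136, 147, 132, 162, 182, 99, 157, 176, 129, 121, 168, 124, 145, 152]
t=10: [72, 115, 137, 100, 155, 102, 115, 106, 166, 108, 146, 114, 149, 137, 112, 123, 189, 171, 133, 187, 164, 117, 148, 160, 89]
t=11: [108, 86, 113, 173, 166, 81, 27, 109, 112, 89, 48, 77, 100, 116, 63, 81, 81, 112, 121, 92, 135, 89, 137, 178, 144]
t=12: [158, 95, 128, 136, 153, 107, 140, 82, 115, 152, 171, 151, 95, 113, 148, 162, 164, 140, 126, 145, 138, 164, 128, 142, 182]
t=13: [137, 152, 147, 102, 167, 145, 148, 130, 114, 98, 134, 184, 140, 114, 134, 164, 164, 143, 99, 157, 186, 160, 122, 126, 145]
t=14: [175, 143, 85, 99, 133, 147, 154, 107, 88, 134, 159, 151, 125, 116, 134, 180, 186, 152, 121, 168, 165, 167, 121, 108, 169]
t=15: [149, 189, 126, 151, 182, 161, 115, 147, 118, 133, 159, 164, 90, 104, 126, 210, 194, 117, 100, 157, 213, 164, 135, 129, 138]

Answer: [149, 189, 126, 151, 182, 161, 115, 147, 118, 133, 159, 164, 90, 104, 126, 210, 194, 117, 100, 157, 213, 164, 135, 129, 138]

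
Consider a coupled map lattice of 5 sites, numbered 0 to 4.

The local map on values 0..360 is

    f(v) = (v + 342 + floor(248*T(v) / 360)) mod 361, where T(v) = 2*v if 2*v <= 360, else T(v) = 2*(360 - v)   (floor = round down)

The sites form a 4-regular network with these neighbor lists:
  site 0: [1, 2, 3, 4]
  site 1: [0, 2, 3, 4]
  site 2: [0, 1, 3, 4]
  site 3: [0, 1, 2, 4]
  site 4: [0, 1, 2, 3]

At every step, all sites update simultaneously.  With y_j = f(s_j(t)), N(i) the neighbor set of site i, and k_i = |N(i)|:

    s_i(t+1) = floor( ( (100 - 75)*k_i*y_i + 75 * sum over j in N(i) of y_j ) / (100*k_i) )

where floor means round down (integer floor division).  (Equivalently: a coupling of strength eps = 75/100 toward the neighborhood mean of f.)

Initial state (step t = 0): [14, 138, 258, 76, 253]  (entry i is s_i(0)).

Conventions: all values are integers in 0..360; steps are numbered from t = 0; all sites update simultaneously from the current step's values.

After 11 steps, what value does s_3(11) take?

Simulating step by step:
t=0: [14, 138, 258, 76, 253]
t=1: [98, 117, 99, 107, 99]
t=2: [227, 229, 227, 228, 227]
t=3: [29, 29, 29, 29, 29]
t=4: [49, 49, 49, 49, 49]
t=5: [97, 97, 97, 97, 97]
t=6: [211, 211, 211, 211, 211]
t=7: [36, 36, 36, 36, 36]
t=8: [66, 66, 66, 66, 66]
t=9: [137, 137, 137, 137, 137]
t=10: [306, 306, 306, 306, 306]
t=11: [0, 0, 0, 0, 0]

Answer: s_3(11) = 0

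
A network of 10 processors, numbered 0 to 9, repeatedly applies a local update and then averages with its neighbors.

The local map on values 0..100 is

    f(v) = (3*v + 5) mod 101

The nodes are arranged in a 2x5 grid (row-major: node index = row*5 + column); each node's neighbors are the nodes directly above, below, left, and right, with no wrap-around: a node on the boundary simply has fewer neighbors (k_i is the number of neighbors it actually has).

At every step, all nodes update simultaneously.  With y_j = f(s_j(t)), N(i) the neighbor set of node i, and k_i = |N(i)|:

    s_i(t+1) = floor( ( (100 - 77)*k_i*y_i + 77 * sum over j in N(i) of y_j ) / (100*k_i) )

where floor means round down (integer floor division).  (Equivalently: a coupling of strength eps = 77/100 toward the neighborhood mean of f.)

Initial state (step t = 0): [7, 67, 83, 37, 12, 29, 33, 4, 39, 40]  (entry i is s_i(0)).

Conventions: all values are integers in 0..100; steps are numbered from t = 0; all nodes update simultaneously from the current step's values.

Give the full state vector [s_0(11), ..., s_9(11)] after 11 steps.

Simulating step by step:
t=0: [7, 67, 83, 37, 12, 29, 33, 4, 39, 40]
t=1: [42, 21, 21, 32, 24, 32, 29, 23, 19, 29]
t=2: [33, 64, 52, 53, 53, 46, 57, 74, 56, 74]
t=3: [53, 57, 61, 64, 48, 39, 59, 58, 45, 57]
t=4: [51, 76, 83, 66, 76, 60, 63, 71, 72, 50]
t=5: [57, 58, 24, 26, 28, 77, 55, 45, 22, 31]
t=6: [60, 74, 69, 79, 90, 63, 54, 64, 72, 84]
t=7: [64, 46, 43, 35, 53, 79, 70, 46, 53, 48]
t=8: [53, 46, 31, 42, 36, 51, 34, 37, 39, 59]
t=9: [52, 52, 44, 40, 45, 39, 30, 35, 37, 31]
t=10: [44, 62, 32, 28, 55, 64, 44, 39, 37, 43]
t=11: [79, 39, 51, 42, 62, 49, 61, 17, 40, 39]

Answer: [79, 39, 51, 42, 62, 49, 61, 17, 40, 39]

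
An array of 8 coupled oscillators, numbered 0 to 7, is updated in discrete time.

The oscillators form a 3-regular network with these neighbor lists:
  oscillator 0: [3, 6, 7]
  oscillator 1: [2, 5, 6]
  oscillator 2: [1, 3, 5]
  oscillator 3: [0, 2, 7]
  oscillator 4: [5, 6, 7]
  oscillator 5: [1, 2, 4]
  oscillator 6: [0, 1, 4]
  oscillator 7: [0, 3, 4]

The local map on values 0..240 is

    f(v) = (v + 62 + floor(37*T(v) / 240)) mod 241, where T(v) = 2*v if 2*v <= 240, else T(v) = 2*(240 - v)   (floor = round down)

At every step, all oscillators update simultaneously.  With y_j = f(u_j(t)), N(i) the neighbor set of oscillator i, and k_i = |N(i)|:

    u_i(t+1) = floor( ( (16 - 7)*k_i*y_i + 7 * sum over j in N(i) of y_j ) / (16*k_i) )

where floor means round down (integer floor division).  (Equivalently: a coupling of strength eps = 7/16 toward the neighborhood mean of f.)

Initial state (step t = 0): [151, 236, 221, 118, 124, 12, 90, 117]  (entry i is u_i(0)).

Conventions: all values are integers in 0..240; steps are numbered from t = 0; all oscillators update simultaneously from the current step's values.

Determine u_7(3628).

Answer: u_7(3628) = 225
Key observation: The state at step 14, [45, 136, 136, 56, 55, 136, 55, 45], reappears at step 17: the system is in a cycle of period 3 from step 14 on.  Therefore the state at step 3628 equals the state at step 14 + ((3628 - 14) mod 3) = 16, which is [225, 71, 71, 203, 205, 71, 205, 225].

Derivation:
t=0: [151, 236, 221, 118, 124, 12, 90, 117]
t=1: [223, 76, 77, 194, 193, 90, 176, 219]
t=2: [40, 142, 144, 53, 50, 151, 43, 41]
t=3: [117, 218, 220, 141, 140, 221, 135, 118]
t=4: [219, 72, 73, 200, 202, 73, 200, 220]
t=5: [42, 138, 138, 55, 53, 138, 52, 42]
t=6: [120, 216, 216, 142, 143, 216, 142, 120]
t=7: [223, 71, 71, 201, 204, 71, 204, 223]
t=8: [44, 136, 136, 55, 55, 136, 55, 44]
t=9: [123, 215, 215, 143, 145, 215, 145, 123]
t=10: [225, 71, 70, 202, 205, 71, 205, 225]
t=11: [45, 136, 135, 56, 55, 136, 55, 45]
t=12: [124, 215, 215, 144, 145, 215, 145, 124]
t=13: [225, 71, 71, 202, 205, 71, 205, 225]
t=14: [45, 136, 136, 56, 55, 136, 55, 45]
t=15: [124, 215, 216, 144, 145, 215, 145, 124]
t=16: [225, 71, 71, 203, 205, 71, 205, 225]
t=17: [45, 136, 136, 56, 55, 136, 55, 45]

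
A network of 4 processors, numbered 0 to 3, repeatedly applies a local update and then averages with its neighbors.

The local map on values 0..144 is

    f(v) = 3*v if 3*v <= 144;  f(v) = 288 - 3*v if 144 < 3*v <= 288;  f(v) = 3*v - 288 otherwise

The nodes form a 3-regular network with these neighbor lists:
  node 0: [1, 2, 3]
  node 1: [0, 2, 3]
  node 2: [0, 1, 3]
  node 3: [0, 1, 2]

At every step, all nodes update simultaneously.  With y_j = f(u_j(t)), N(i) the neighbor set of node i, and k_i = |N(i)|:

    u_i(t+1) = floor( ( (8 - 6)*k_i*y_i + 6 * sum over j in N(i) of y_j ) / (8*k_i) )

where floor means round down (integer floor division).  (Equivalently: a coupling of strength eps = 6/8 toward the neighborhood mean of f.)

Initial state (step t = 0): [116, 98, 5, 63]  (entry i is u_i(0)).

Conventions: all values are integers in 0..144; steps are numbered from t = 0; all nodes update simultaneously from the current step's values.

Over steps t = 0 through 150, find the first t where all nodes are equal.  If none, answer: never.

Simulating step by step:
t=0: [116, 98, 5, 63]  (not all equal)
t=1: [45, 45, 45, 45]  (all equal)

Answer: 1
Key observation: Synchronization is absorbing here: once all nodes are equal they stay equal, and step 1 is the first all-equal step.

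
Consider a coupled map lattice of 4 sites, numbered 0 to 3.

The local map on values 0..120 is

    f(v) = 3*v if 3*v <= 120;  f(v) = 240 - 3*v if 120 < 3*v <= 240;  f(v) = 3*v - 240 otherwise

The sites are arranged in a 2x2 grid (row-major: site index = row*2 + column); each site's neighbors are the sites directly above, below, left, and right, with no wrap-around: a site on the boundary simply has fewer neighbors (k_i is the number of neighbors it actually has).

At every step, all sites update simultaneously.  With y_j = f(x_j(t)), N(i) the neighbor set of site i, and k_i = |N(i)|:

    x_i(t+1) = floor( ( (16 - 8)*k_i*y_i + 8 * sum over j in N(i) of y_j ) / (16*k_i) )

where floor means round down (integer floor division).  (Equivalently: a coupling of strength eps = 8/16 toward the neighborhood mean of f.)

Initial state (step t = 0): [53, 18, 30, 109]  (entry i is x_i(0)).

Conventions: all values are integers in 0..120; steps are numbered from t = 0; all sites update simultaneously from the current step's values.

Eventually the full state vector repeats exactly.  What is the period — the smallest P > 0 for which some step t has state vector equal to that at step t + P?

Answer: 11
Key observation: The state at step 10, [81, 81, 105, 105], reappears at step 21 — and no state repeats earlier — so the cycle the system enters has period 11.

Derivation:
t=0: [53, 18, 30, 109]
t=1: [76, 69, 87, 79]
t=2: [19, 20, 14, 15]
t=3: [54, 55, 46, 48]
t=4: [83, 81, 94, 92]
t=5: [15, 12, 32, 29]
t=6: [55, 51, 81, 76]
t=7: [60, 65, 23, 28]
t=8: [58, 58, 70, 70]
t=9: [57, 57, 39, 39]
t=10: [81, 81, 105, 105]
t=11: [21, 21, 57, 57]
t=12: [64, 64, 67, 67]
t=13: [45, 45, 41, 41]
t=14: [108, 108, 114, 114]
t=15: [88, 88, 97, 97]
t=16: [30, 30, 44, 44]
t=17: [94, 94, 103, 103]
t=18: [48, 48, 62, 62]
t=19: [85, 85, 64, 64]
t=20: [23, 23, 39, 39]
t=21: [81, 81, 105, 105]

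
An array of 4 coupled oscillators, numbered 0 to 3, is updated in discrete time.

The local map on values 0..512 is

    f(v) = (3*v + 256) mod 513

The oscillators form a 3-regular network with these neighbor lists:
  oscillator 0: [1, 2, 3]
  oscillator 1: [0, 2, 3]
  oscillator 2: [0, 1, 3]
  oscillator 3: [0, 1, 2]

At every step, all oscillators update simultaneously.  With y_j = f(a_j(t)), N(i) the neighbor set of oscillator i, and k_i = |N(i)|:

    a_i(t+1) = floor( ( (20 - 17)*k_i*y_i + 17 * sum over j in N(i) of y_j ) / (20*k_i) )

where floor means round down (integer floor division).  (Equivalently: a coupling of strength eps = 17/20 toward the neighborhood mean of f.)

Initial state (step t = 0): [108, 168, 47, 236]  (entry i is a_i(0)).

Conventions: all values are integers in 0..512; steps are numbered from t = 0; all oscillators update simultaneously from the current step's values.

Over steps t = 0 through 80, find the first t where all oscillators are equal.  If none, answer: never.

Simulating step by step:
t=0: [108, 168, 47, 236]  (not all equal)
t=1: [320, 296, 276, 269]  (not all equal)
t=2: [88, 98, 106, 109]  (not all equal)
t=3: [48, 44, 41, 40]  (not all equal)
t=4: [383, 385, 386, 387]  (not all equal)
t=5: [386, 385, 385, 385]  (not all equal)
t=6: [385, 385, 385, 385]  (all equal)

Answer: 6
Key observation: Synchronization is absorbing here: once all oscillators are equal they stay equal, and step 6 is the first all-equal step.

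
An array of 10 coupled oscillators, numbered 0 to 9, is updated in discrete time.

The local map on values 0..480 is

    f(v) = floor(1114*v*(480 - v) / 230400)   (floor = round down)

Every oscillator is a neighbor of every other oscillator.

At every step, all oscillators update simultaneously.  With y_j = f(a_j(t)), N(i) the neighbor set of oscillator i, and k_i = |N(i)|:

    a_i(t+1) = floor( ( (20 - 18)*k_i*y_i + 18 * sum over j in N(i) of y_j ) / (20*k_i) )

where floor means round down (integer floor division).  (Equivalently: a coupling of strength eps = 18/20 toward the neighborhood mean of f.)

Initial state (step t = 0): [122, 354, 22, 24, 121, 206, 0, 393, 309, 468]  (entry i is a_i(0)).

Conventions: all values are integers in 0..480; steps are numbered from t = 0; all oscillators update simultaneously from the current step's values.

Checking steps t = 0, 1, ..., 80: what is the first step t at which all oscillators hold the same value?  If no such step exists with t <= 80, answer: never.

Simulating step by step:
t=0: [122, 354, 22, 24, 121, 206, 0, 393, 309, 468]  (not all equal)
t=1: [145, 145, 145, 145, 145, 145, 145, 145, 145, 145]  (all equal)

Answer: 1
Key observation: Synchronization is absorbing here: once all oscillators are equal they stay equal, and step 1 is the first all-equal step.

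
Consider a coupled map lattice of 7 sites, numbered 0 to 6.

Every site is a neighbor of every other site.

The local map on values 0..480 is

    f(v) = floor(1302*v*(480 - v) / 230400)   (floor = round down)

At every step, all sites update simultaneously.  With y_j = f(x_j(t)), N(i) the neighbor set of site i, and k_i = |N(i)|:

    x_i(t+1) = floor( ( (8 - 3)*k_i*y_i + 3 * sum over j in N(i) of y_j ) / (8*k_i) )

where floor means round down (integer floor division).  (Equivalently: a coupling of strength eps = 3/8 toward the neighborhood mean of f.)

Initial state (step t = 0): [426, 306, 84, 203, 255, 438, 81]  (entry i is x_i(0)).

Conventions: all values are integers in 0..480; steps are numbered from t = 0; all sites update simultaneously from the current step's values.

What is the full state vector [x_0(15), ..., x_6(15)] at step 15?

Answer: [303, 303, 303, 303, 303, 303, 303]

Derivation:
t=0: [426, 306, 84, 203, 255, 438, 81]
t=1: [168, 265, 201, 274, 278, 154, 198]
t=2: [301, 315, 313, 314, 313, 294, 312]
t=3: [301, 295, 296, 295, 296, 304, 296]
t=4: [304, 307, 306, 307, 306, 303, 306]
t=5: [301, 300, 300, 300, 300, 302, 300]
t=6: [304, 304, 304, 304, 304, 303, 304]
t=7: [302, 302, 302, 302, 302, 302, 302]
t=8: [303, 303, 303, 303, 303, 303, 303]
t=9: [303, 303, 303, 303, 303, 303, 303]
t=10: [303, 303, 303, 303, 303, 303, 303]
t=11: [303, 303, 303, 303, 303, 303, 303]
t=12: [303, 303, 303, 303, 303, 303, 303]
t=13: [303, 303, 303, 303, 303, 303, 303]
t=14: [303, 303, 303, 303, 303, 303, 303]
t=15: [303, 303, 303, 303, 303, 303, 303]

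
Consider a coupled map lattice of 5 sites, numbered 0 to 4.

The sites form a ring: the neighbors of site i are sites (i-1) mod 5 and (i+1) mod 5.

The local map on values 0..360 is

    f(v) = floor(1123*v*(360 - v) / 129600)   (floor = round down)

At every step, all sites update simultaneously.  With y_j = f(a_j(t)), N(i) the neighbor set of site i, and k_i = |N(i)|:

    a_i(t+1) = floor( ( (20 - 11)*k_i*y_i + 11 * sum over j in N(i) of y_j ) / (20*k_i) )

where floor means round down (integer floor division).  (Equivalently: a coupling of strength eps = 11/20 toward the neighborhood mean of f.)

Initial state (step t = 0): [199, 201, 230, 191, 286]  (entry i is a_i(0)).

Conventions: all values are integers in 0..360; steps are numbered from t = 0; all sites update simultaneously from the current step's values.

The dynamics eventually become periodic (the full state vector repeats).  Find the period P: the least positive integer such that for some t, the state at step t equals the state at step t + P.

Simulating step by step:
t=0: [199, 201, 230, 191, 286]
t=1: [250, 271, 269, 247, 235]
t=2: [234, 217, 218, 236, 246]
t=3: [255, 264, 263, 254, 249]
t=4: [230, 223, 223, 231, 235]
t=5: [259, 262, 262, 258, 256]
t=6: [226, 223, 223, 226, 228]
t=7: [262, 263, 263, 262, 261]
t=8: [222, 221, 221, 222, 222]
t=9: [265, 265, 265, 265, 265]
t=10: [218, 218, 218, 218, 218]
t=11: [268, 268, 268, 268, 268]
t=12: [213, 213, 213, 213, 213]
t=13: [271, 271, 271, 271, 271]
t=14: [208, 208, 208, 208, 208]
t=15: [273, 273, 273, 273, 273]
t=16: [205, 205, 205, 205, 205]
t=17: [275, 275, 275, 275, 275]
t=18: [202, 202, 202, 202, 202]
t=19: [276, 276, 276, 276, 276]
t=20: [200, 200, 200, 200, 200]
t=21: [277, 277, 277, 277, 277]
t=22: [199, 199, 199, 199, 199]
t=23: [277, 277, 277, 277, 277]

Answer: 2
Key observation: The state at step 21, [277, 277, 277, 277, 277], reappears at step 23 — and no state repeats earlier — so the cycle the system enters has period 2.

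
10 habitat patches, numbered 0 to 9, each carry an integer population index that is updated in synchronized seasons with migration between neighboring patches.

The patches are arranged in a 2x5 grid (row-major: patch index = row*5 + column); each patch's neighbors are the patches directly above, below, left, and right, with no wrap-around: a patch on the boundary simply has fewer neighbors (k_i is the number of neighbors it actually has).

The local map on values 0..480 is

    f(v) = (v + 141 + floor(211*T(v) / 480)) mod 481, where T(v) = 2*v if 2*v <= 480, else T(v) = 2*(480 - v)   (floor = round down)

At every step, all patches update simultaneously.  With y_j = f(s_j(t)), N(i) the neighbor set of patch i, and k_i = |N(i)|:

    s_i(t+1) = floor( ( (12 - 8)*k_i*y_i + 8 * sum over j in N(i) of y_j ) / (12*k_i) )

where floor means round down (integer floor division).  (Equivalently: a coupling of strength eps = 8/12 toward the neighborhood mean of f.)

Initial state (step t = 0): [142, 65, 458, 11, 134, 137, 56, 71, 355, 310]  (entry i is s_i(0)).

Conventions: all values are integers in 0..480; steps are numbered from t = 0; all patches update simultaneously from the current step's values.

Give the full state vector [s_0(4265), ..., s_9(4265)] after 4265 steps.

Answer: [379, 379, 379, 379, 379, 379, 379, 379, 379, 379]
Key observation: The state at step 10, [127, 127, 127, 127, 127, 127, 127, 127, 127, 127], reappears at step 12: the system is in a cycle of period 2 from step 10 on.  Therefore the state at step 4265 equals the state at step 10 + ((4265 - 10) mod 2) = 11, which is [379, 379, 379, 379, 379, 379, 379, 379, 379, 379].

Derivation:
t=0: [142, 65, 458, 11, 134, 137, 56, 71, 355, 310]
t=1: [356, 263, 200, 198, 224, 350, 289, 204, 164, 211]
t=2: [120, 99, 53, 136, 56, 121, 100, 147, 178, 195]
t=3: [353, 316, 333, 345, 222, 354, 356, 370, 344, 249]
t=4: [122, 122, 122, 112, 104, 124, 123, 124, 121, 104]
t=5: [371, 370, 366, 355, 341, 372, 372, 371, 358, 346]
t=6: [126, 126, 125, 124, 123, 126, 126, 125, 124, 123]
t=7: [377, 376, 375, 373, 372, 377, 376, 375, 373, 372]
t=8: [127, 127, 127, 126, 126, 127, 127, 127, 126, 126]
t=9: [379, 379, 378, 377, 377, 379, 379, 378, 377, 377]
t=10: [127, 127, 127, 127, 127, 127, 127, 127, 127, 127]
t=11: [379, 379, 379, 379, 379, 379, 379, 379, 379, 379]
t=12: [127, 127, 127, 127, 127, 127, 127, 127, 127, 127]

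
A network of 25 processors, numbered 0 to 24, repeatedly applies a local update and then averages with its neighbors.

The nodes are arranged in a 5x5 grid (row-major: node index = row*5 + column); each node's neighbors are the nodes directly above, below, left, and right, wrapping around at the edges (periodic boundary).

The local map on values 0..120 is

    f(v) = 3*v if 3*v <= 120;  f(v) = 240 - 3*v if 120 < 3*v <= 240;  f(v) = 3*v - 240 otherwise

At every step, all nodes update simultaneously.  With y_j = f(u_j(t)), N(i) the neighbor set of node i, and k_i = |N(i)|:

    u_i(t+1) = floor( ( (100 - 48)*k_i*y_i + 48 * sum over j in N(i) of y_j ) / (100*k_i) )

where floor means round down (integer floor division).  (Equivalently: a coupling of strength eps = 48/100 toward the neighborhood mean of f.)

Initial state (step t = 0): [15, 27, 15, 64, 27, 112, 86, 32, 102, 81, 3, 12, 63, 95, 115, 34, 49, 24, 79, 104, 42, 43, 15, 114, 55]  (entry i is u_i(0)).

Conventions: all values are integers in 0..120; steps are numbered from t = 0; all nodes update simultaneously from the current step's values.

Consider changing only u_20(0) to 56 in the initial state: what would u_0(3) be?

Simulating step by step:
t=0: [15, 27, 15, 64, 27, 112, 86, 32, 102, 81, 3, 12, 63, 95, 115, 34, 49, 24, 79, 104, 56, 43, 15, 114, 55]
t=1: [63, 68, 55, 60, 62, 58, 46, 71, 57, 43, 45, 39, 56, 50, 70, 82, 86, 60, 36, 71, 77, 92, 63, 73, 78]
t=2: [46, 50, 59, 57, 55, 78, 82, 52, 70, 84, 80, 96, 72, 80, 55, 22, 35, 61, 79, 32, 16, 32, 49, 37, 16]
t=3: [79, 78, 73, 69, 66, 17, 30, 58, 35, 28, 23, 41, 35, 15, 51, 64, 86, 56, 33, 72, 62, 90, 87, 83, 64]

Answer: u_0(3) = 79
Key observation: This trace re-runs the system from the modified initial state.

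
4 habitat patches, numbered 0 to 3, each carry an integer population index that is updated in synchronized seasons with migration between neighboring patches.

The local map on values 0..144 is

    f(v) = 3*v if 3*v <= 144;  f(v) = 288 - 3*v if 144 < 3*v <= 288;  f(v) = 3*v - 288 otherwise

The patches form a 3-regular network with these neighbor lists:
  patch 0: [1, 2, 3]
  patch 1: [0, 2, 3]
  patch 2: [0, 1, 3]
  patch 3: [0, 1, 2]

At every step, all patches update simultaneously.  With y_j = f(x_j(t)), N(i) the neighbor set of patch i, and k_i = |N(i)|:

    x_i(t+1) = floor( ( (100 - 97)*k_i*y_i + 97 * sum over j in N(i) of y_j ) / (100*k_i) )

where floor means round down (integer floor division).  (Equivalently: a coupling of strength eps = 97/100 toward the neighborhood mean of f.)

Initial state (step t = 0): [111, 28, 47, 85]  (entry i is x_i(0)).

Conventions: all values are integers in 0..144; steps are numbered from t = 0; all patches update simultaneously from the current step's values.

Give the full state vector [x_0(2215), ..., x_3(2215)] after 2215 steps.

Simulating step by step:
t=0: [111, 28, 47, 85]
t=1: [84, 73, 56, 88]
t=2: [69, 60, 45, 73]
t=3: [103, 95, 87, 106]
t=4: [20, 25, 18, 17]
t=5: [60, 55, 61, 62]
t=6: [109, 105, 110, 111]
t=7: [38, 41, 37, 36]
t=8: [114, 111, 114, 115]
t=9: [52, 54, 52, 51]
t=10: [131, 132, 131, 130]
t=11: [105, 104, 105, 105]
t=12: [26, 26, 26, 26]
t=13: [78, 78, 78, 78]
t=14: [54, 54, 54, 54]
t=15: [126, 126, 126, 126]
t=16: [90, 90, 90, 90]
t=17: [18, 18, 18, 18]
t=18: [54, 54, 54, 54]

Answer: [126, 126, 126, 126]
Key observation: The state at step 14, [54, 54, 54, 54], reappears at step 18: the system is in a cycle of period 4 from step 14 on.  Therefore the state at step 2215 equals the state at step 14 + ((2215 - 14) mod 4) = 15, which is [126, 126, 126, 126].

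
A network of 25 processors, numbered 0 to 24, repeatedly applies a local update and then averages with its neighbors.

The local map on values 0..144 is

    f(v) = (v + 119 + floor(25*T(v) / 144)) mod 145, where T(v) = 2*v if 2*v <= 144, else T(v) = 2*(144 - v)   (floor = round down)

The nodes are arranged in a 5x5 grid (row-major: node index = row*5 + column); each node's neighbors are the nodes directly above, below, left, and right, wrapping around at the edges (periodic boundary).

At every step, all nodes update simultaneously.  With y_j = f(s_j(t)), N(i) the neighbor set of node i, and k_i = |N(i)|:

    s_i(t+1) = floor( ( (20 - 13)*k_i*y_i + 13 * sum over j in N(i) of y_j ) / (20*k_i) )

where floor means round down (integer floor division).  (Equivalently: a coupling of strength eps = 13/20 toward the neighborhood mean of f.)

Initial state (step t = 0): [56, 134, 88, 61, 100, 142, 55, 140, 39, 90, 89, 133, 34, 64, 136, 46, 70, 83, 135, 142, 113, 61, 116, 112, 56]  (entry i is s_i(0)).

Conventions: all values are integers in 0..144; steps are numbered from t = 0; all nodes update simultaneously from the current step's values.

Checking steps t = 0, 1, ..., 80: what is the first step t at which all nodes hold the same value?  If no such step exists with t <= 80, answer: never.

Simulating step by step:
t=0: [56, 134, 88, 61, 100, 142, 55, 140, 39, 90, 89, 133, 34, 64, 136, 46, 70, 83, 135, 142, 113, 61, 116, 112, 56]  (not all equal)
t=1: [84, 76, 90, 67, 69, 83, 90, 68, 59, 84, 89, 73, 65, 64, 94, 71, 69, 75, 96, 90, 64, 80, 85, 85, 81]  (not all equal)
t=2: [72, 77, 74, 67, 71, 79, 75, 67, 61, 73, 77, 72, 64, 67, 78, 71, 69, 72, 77, 80, 69, 71, 77, 77, 73]  (not all equal)
t=3: [71, 72, 70, 66, 69, 73, 71, 64, 62, 69, 72, 69, 64, 65, 72, 69, 68, 69, 72, 73, 68, 69, 72, 71, 71]  (not all equal)
t=4: [68, 69, 66, 63, 66, 69, 67, 62, 60, 66, 69, 66, 62, 63, 68, 67, 65, 66, 68, 69, 66, 67, 68, 68, 68]  (not all equal)
t=5: [64, 64, 61, 59, 62, 64, 63, 58, 57, 61, 64, 62, 58, 59, 63, 63, 62, 62, 63, 65, 63, 63, 63, 63, 64]  (not all equal)
t=6: [59, 58, 55, 54, 57, 59, 57, 53, 52, 56, 58, 56, 53, 53, 57, 58, 57, 56, 57, 59, 58, 58, 57, 57, 59]  (not all equal)
t=7: [52, 51, 48, 47, 50, 51, 49, 46, 45, 49, 51, 49, 46, 46, 49, 51, 50, 48, 49, 51, 52, 51, 49, 49, 51]  (not all equal)
t=8: [42, 41, 38, 37, 40, 41, 39, 36, 35, 39, 41, 39, 36, 36, 39, 42, 40, 38, 39, 41, 43, 41, 39, 39, 41]  (not all equal)
t=9: [29, 28, 25, 24, 27, 28, 26, 22, 22, 25, 28, 26, 23, 23, 26, 29, 27, 25, 25, 28, 30, 28, 26, 26, 28]  (not all equal)
t=10: [12, 10, 7, 6, 9, 10, 8, 4, 4, 7, 10, 8, 5, 5, 8, 12, 10, 7, 7, 10, 12, 11, 8, 8, 11]  (not all equal)
t=11: [133, 131, 128, 127, 130, 131, 129, 125, 125, 128, 131, 129, 125, 125, 129, 133, 131, 128, 128, 131, 134, 132, 129, 129, 132]  (not all equal)
t=12: [109, 108, 107, 106, 108, 108, 107, 105, 105, 107, 108, 107, 105, 105, 107, 109, 108, 107, 107, 108, 110, 109, 108, 107, 109]  (not all equal)
t=13: [94, 94, 93, 93, 94, 93, 93, 92, 92, 93, 93, 93, 92, 92, 93, 94, 94, 93, 93, 94, 95, 94, 93, 93, 94]  (not all equal)
t=14: [85, 84, 84, 84, 84, 84, 84, 84, 84, 84, 84, 84, 84, 84, 84, 85, 84, 84, 84, 84, 85, 85, 84, 84, 85]  (not all equal)
t=15: [78, 78, 78, 78, 78, 78, 78, 78, 78, 78, 78, 78, 78, 78, 78, 78, 78, 78, 78, 78, 79, 78, 78, 78, 78]  (not all equal)
t=16: [74, 74, 74, 74, 74, 74, 74, 74, 74, 74, 74, 74, 74, 74, 74, 74, 74, 74, 74, 74, 74, 74, 74, 74, 74]  (all equal)

Answer: 16
Key observation: Synchronization is absorbing here: once all nodes are equal they stay equal, and step 16 is the first all-equal step.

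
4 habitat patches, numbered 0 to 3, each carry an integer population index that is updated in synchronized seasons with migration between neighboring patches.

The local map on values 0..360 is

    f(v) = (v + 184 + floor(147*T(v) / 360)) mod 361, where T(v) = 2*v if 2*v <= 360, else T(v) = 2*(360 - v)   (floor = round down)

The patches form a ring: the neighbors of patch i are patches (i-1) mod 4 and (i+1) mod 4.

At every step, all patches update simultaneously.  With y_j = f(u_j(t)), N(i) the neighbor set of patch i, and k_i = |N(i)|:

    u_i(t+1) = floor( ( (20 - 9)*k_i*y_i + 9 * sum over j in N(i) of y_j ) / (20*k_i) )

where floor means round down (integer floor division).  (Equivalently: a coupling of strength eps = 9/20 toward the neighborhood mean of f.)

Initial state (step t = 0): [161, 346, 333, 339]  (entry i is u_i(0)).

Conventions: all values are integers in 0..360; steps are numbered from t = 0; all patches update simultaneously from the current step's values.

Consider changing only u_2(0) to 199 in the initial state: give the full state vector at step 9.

Simulating step by step:
t=0: [161, 346, 199, 339]
t=1: [144, 159, 164, 158]
t=2: [95, 106, 115, 106]
t=3: [202, 95, 23, 95]
t=4: [244, 281, 283, 281]
t=5: [164, 166, 168, 166]
t=6: [121, 124, 126, 124]
t=7: [44, 47, 49, 47]
t=8: [265, 268, 271, 268]
t=9: [165, 165, 166, 165]

Answer: [165, 165, 166, 165]
Key observation: This trace re-runs the system from the modified initial state.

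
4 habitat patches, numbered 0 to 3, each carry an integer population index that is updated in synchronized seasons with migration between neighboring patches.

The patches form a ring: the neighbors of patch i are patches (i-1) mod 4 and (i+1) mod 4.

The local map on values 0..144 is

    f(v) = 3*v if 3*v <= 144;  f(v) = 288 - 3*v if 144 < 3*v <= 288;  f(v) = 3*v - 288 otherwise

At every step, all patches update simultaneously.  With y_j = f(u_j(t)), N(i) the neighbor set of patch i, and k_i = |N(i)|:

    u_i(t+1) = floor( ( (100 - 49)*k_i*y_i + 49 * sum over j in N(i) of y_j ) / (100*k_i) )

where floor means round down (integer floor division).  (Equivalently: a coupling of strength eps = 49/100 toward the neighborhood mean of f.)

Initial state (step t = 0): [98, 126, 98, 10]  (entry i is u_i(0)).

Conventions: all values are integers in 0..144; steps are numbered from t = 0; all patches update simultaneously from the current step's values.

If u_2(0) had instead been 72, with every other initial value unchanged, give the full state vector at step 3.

Answer: [2, 6, 7, 3]
Key observation: This trace re-runs the system from the modified initial state.

Derivation:
t=0: [98, 126, 72, 10]
t=1: [32, 65, 66, 34]
t=2: [96, 93, 93, 97]
t=3: [2, 6, 7, 3]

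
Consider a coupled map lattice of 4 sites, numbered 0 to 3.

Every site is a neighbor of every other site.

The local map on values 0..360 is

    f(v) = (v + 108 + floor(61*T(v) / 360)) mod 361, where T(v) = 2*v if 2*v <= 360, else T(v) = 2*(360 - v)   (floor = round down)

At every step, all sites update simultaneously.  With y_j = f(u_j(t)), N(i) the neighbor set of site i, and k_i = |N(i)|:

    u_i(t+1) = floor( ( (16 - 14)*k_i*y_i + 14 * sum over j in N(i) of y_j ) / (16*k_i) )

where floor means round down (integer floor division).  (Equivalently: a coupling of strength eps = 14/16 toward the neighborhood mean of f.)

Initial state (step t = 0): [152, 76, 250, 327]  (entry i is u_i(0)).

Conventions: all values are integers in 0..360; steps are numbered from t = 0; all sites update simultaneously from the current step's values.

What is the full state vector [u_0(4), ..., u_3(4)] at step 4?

Simulating step by step:
t=0: [152, 76, 250, 327]
t=1: [134, 151, 180, 172]
t=2: [326, 322, 316, 318]
t=3: [79, 80, 80, 80]
t=4: [214, 214, 214, 214]

Answer: [214, 214, 214, 214]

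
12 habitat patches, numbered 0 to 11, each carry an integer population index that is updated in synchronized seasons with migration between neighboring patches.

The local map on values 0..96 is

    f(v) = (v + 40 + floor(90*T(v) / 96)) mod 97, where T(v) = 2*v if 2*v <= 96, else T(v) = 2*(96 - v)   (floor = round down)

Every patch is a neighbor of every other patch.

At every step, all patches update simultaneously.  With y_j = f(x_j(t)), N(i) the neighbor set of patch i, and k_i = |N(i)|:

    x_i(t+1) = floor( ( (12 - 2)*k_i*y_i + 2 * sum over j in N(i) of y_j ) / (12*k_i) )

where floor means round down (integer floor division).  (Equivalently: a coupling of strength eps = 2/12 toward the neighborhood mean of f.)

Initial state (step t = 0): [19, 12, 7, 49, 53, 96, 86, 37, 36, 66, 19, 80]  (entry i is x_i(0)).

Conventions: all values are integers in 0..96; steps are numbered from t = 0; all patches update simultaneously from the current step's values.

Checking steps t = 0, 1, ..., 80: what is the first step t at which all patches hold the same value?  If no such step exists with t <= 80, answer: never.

Simulating step by step:
t=0: [19, 12, 7, 49, 53, 96, 86, 37, 36, 66, 19, 80]  (not all equal)
t=1: [88, 72, 60, 77, 73, 43, 50, 51, 49, 64, 88, 55]  (not all equal)
t=2: [49, 60, 69, 56, 60, 65, 76, 75, 77, 66, 49, 72]  (not all equal)
t=3: [77, 69, 62, 72, 69, 66, 57, 58, 57, 65, 77, 61]  (not all equal)
t=4: [56, 62, 67, 60, 62, 65, 71, 70, 71, 65, 56, 68]  (not all equal)
t=5: [72, 67, 64, 69, 67, 66, 61, 61, 61, 66, 72, 63]  (not all equal)
t=6: [60, 64, 66, 62, 64, 65, 68, 68, 68, 65, 60, 66]  (not all equal)
t=7: [69, 66, 65, 67, 66, 66, 63, 63, 63, 66, 69, 65]  (not all equal)
t=8: [62, 65, 65, 64, 65, 65, 66, 66, 66, 65, 62, 65]  (not all equal)
t=9: [67, 66, 66, 66, 66, 66, 65, 65, 65, 66, 67, 66]  (not all equal)
t=10: [64, 65, 65, 65, 65, 65, 65, 65, 65, 65, 64, 65]  (not all equal)
t=11: [66, 66, 66, 66, 66, 66, 66, 66, 66, 66, 66, 66]  (all equal)

Answer: 11
Key observation: Synchronization is absorbing here: once all patches are equal they stay equal, and step 11 is the first all-equal step.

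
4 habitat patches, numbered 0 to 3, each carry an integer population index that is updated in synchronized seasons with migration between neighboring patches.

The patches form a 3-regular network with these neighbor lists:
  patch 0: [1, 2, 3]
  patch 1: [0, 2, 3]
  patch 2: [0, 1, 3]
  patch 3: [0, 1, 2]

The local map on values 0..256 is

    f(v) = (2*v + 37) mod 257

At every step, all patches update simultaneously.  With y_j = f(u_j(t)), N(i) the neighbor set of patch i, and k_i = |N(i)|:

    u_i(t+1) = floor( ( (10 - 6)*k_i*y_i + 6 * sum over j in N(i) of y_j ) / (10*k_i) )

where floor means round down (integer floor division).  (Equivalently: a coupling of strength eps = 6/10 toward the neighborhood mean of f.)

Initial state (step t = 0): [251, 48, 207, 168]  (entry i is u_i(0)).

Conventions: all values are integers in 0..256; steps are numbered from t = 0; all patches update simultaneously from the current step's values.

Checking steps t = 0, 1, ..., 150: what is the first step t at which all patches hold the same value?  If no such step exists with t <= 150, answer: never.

Simulating step by step:
t=0: [251, 48, 207, 168]  (not all equal)
t=1: [98, 120, 132, 116]  (not all equal)
t=2: [108, 65, 70, 64]  (not all equal)
t=3: [203, 185, 187, 185]  (not all equal)
t=4: [165, 158, 158, 158]  (not all equal)
t=5: [101, 98, 98, 98]  (not all equal)
t=6: [235, 234, 234, 234]  (not all equal)
t=7: [248, 248, 248, 248]  (all equal)

Answer: 7
Key observation: Synchronization is absorbing here: once all patches are equal they stay equal, and step 7 is the first all-equal step.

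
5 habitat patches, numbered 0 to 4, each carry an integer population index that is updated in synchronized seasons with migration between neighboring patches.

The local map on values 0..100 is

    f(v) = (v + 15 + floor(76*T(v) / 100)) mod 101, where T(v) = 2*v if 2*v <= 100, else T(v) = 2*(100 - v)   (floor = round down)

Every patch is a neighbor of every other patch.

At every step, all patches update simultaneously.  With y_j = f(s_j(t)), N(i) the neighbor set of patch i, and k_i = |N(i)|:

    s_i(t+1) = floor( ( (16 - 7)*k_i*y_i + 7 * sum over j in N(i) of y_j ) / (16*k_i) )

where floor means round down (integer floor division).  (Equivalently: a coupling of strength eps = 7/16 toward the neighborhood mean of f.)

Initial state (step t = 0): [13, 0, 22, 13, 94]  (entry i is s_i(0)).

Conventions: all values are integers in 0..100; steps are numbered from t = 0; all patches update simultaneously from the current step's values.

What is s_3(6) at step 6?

Answer: s_3(6) = 37

Derivation:
t=0: [13, 0, 22, 13, 94]
t=1: [42, 28, 53, 42, 29]
t=2: [35, 65, 44, 35, 67]
t=3: [10, 24, 20, 10, 24]
t=4: [50, 66, 61, 50, 66]
t=5: [37, 33, 34, 37, 33]
t=6: [37, 78, 79, 37, 78]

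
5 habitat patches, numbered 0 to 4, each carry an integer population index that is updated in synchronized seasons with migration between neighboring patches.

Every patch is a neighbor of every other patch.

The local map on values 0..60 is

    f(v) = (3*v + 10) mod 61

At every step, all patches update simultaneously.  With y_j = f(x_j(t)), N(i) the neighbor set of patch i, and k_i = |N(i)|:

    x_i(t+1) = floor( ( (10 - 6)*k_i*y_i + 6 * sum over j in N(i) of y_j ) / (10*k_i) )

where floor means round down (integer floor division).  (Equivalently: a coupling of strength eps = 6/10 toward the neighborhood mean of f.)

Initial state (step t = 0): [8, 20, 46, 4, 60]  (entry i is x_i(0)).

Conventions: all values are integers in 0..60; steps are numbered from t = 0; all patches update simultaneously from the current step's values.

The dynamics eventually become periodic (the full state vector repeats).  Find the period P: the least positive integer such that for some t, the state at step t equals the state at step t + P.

Answer: 10
Key observation: The state at step 33, [41, 41, 43, 43, 41], reappears at step 43 — and no state repeats earlier — so the cycle the system enters has period 10.

Derivation:
t=0: [8, 20, 46, 4, 60]
t=1: [23, 16, 21, 20, 16]
t=2: [27, 37, 26, 25, 37]
t=3: [37, 45, 36, 36, 45]
t=4: [48, 38, 47, 47, 38]
t=5: [22, 14, 21, 21, 14]
t=6: [25, 34, 24, 24, 34]
t=7: [31, 37, 30, 30, 37]
t=8: [46, 51, 45, 45, 51]
t=9: [29, 33, 28, 28, 33]
t=10: [38, 41, 37, 37, 41]
t=11: [22, 24, 36, 36, 24]
t=12: [29, 30, 39, 39, 30]
t=13: [27, 28, 19, 19, 28]
t=14: [23, 24, 17, 17, 24]
t=15: [13, 14, 9, 9, 14]
t=16: [46, 47, 43, 43, 47]
t=17: [24, 24, 21, 21, 24]
t=18: [18, 18, 16, 16, 18]
t=19: [19, 19, 33, 33, 19]
t=20: [18, 18, 29, 29, 18]
t=21: [12, 12, 21, 21, 12]
t=22: [35, 35, 27, 27, 35]
t=23: [46, 46, 40, 40, 46]
t=24: [20, 20, 16, 16, 20]
t=25: [23, 23, 35, 35, 23]
t=26: [28, 28, 37, 37, 28]
t=27: [41, 41, 47, 47, 41]
t=28: [16, 16, 20, 20, 16]
t=29: [43, 43, 31, 31, 43]
t=30: [24, 24, 30, 30, 24]
t=31: [26, 26, 30, 30, 26]
t=32: [30, 30, 33, 33, 30]
t=33: [41, 41, 43, 43, 41]
t=34: [12, 12, 14, 14, 12]
t=35: [47, 47, 49, 49, 47]
t=36: [30, 30, 32, 32, 30]
t=37: [40, 40, 42, 42, 40]
t=38: [9, 9, 11, 11, 9]
t=39: [38, 38, 40, 40, 38]
t=40: [3, 3, 5, 5, 3]
t=41: [20, 20, 22, 22, 20]
t=42: [10, 10, 12, 12, 10]
t=43: [41, 41, 43, 43, 41]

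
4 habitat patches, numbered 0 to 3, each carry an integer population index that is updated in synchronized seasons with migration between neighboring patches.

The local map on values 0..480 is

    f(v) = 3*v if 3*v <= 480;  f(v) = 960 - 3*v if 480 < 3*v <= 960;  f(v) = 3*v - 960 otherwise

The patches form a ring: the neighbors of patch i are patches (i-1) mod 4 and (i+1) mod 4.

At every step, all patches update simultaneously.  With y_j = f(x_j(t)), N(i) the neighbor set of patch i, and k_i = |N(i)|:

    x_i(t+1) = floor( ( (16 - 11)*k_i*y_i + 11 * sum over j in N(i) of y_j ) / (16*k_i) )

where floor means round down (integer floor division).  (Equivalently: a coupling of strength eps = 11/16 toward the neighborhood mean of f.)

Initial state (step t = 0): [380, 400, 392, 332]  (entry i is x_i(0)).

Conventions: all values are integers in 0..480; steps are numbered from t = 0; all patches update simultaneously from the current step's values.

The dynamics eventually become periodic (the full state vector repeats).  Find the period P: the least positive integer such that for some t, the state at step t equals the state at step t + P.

Answer: 20
Key observation: The state at step 116, [354, 336, 354, 336], reappears at step 136 — and no state repeats earlier — so the cycle the system enters has period 20.

Derivation:
t=0: [380, 400, 392, 332]
t=1: [151, 211, 162, 147]
t=2: [405, 420, 412, 456]
t=3: [323, 276, 329, 310]
t=4: [58, 53, 64, 21]
t=5: [130, 175, 136, 145]
t=6: [420, 410, 426, 410]
t=7: [279, 296, 285, 296]
t=8: [87, 100, 82, 100]
t=9: [287, 268, 283, 268]
t=10: [138, 120, 141, 120]
t=11: [376, 400, 379, 400]
t=12: [217, 193, 220, 193]
t=13: [358, 328, 355, 328]
t=14: [52, 82, 49, 82]
t=15: [217, 181, 215, 181]
t=16: [383, 344, 385, 344]
t=17: [108, 154, 110, 154]
t=18: [418, 369, 420, 369]
t=19: [192, 250, 194, 250]
t=20: [264, 327, 262, 327]
t=21: [66, 124, 68, 124]
t=22: [317, 254, 319, 254]
t=23: [138, 66, 137, 66]
t=24: [265, 345, 264, 345]
t=25: [103, 137, 104, 137]
t=26: [379, 341, 380, 341]
t=27: [98, 142, 99, 142]
t=28: [384, 336, 385, 336]
t=29: [93, 148, 93, 148]
t=30: [392, 330, 392, 330]
t=31: [88, 157, 88, 157]
t=32: [406, 328, 406, 328]
t=33: [97, 184, 97, 184]
t=34: [371, 327, 371, 327]
t=35: [62, 111, 62, 111]
t=36: [287, 231, 287, 231]
t=37: [214, 151, 214, 151]
t=38: [410, 360, 410, 360]
t=39: [166, 223, 166, 223]
t=40: [344, 408, 344, 408]
t=41: [204, 132, 204, 132]
t=42: [381, 363, 381, 363]
t=43: [145, 166, 145, 166]
t=44: [453, 443, 453, 443]
t=45: [378, 389, 378, 389]
t=46: [196, 184, 196, 184]
t=47: [396, 383, 396, 383]
t=48: [201, 215, 201, 215]
t=49: [328, 343, 328, 343]
t=50: [54, 38, 54, 38]
t=51: [129, 147, 129, 147]
t=52: [424, 403, 424, 403]
t=53: [268, 292, 268, 292]
t=54: [106, 133, 106, 133]
t=55: [373, 343, 373, 343]
t=56: [97, 130, 97, 130]
t=57: [359, 321, 359, 321]
t=58: [38, 81, 38, 81]
t=59: [202, 154, 202, 154]
t=60: [428, 387, 428, 387]
t=61: [239, 285, 239, 285]
t=62: [148, 199, 148, 199]
t=63: [388, 418, 388, 418]
t=64: [265, 232, 265, 232]
t=65: [233, 195, 233, 195]
t=66: [339, 296, 339, 296]
t=67: [67, 61, 67, 61]
t=68: [188, 195, 188, 195]
t=69: [381, 389, 381, 389]
t=70: [199, 190, 199, 190]
t=71: [381, 371, 381, 371]
t=72: [162, 173, 162, 173]
t=73: [451, 463, 451, 463]
t=74: [417, 404, 417, 404]
t=75: [264, 278, 264, 278]
t=76: [139, 154, 139, 154]
t=77: [447, 431, 447, 431]
t=78: [348, 366, 348, 366]
t=79: [121, 100, 121, 100]
t=80: [319, 343, 319, 343]
t=81: [48, 23, 48, 23]
t=82: [92, 120, 92, 120]
t=83: [333, 302, 333, 302]
t=84: [49, 43, 49, 43]
t=85: [134, 141, 134, 141]
t=86: [416, 408, 416, 408]
t=87: [271, 280, 271, 280]
t=88: [128, 138, 128, 138]
t=89: [404, 393, 404, 393]
t=90: [229, 241, 229, 241]
t=91: [248, 261, 248, 261]
t=92: [189, 203, 189, 203]
t=93: [364, 379, 364, 379]
t=94: [162, 146, 162, 146]
t=95: [449, 462, 449, 462]
t=96: [413, 399, 413, 399]
t=97: [250, 265, 250, 265]
t=98: [179, 195, 179, 195]
t=99: [390, 408, 390, 408]
t=100: [247, 226, 247, 226]
t=101: [262, 238, 262, 238]
t=102: [223, 196, 223, 196]
t=103: [346, 316, 346, 316]
t=104: [32, 57, 32, 57]
t=105: [147, 119, 147, 119]
t=106: [383, 414, 383, 414]
t=107: [252, 218, 252, 218]
t=108: [274, 235, 274, 235]
t=109: [218, 174, 218, 174]
t=110: [396, 347, 396, 347]
t=111: [126, 182, 126, 182]
t=112: [402, 389, 402, 389]
t=113: [219, 233, 219, 233]
t=114: [274, 289, 274, 289]
t=115: [107, 123, 107, 123]
t=116: [354, 336, 354, 336]
t=117: [64, 85, 64, 85]
t=118: [235, 211, 235, 211]
t=119: [304, 277, 304, 277]
t=120: [103, 73, 103, 73]
t=121: [247, 280, 247, 280]
t=122: [150, 188, 150, 188]
t=123: [412, 433, 412, 433]
t=124: [319, 295, 319, 295]
t=125: [52, 25, 52, 25]
t=126: [100, 130, 100, 130]
t=127: [361, 328, 361, 328]
t=128: [54, 92, 54, 92]
t=129: [240, 197, 240, 197]
t=130: [328, 280, 328, 280]
t=131: [90, 54, 90, 54]
t=132: [195, 236, 195, 236]
t=133: [290, 336, 290, 336]
t=134: [61, 76, 61, 76]
t=135: [213, 197, 213, 197]
t=136: [354, 336, 354, 336]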